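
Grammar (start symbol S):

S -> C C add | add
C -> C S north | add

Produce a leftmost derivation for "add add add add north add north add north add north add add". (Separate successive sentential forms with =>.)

S => C C add => C S north C add => add S north C add => add C C add north C add => add add C add north C add => add add C S north add north C add => add add C S north S north add north C add => add add C S north S north S north add north C add => add add add S north S north S north add north C add => add add add add north S north S north add north C add => add add add add north add north S north add north C add => add add add add north add north add north add north C add => add add add add north add north add north add north add add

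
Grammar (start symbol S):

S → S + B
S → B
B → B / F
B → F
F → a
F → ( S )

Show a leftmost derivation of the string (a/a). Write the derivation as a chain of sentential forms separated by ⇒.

S ⇒ B ⇒ F ⇒ (S) ⇒ (B) ⇒ (B/F) ⇒ (F/F) ⇒ (a/F) ⇒ (a/a)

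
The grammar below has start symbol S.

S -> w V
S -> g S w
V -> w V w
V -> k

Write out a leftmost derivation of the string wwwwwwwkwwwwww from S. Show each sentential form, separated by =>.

S=>wV=>wwVw=>wwwVww=>wwwwVwww=>wwwwwVwwww=>wwwwwwVwwwww=>wwwwwwwVwwwwww=>wwwwwwwkwwwwww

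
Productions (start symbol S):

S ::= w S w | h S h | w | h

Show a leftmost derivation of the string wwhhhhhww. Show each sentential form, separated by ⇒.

S⇒wSw⇒wwSww⇒wwhShww⇒wwhhShhww⇒wwhhhhhww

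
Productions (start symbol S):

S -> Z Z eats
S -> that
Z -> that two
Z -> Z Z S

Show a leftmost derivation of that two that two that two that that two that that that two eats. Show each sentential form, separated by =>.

S => Z Z eats => Z Z S Z eats => that two Z S Z eats => that two Z Z S S Z eats => that two Z Z S Z S S Z eats => that two that two Z S Z S S Z eats => that two that two that two S Z S S Z eats => that two that two that two that Z S S Z eats => that two that two that two that that two S S Z eats => that two that two that two that that two that S Z eats => that two that two that two that that two that that Z eats => that two that two that two that that two that that that two eats

S => Z Z eats   [S -> Z Z eats]
Z Z eats => Z Z S Z eats   [Z -> Z Z S]
Z Z S Z eats => that two Z S Z eats   [Z -> that two]
that two Z S Z eats => that two Z Z S S Z eats   [Z -> Z Z S]
that two Z Z S S Z eats => that two Z Z S Z S S Z eats   [Z -> Z Z S]
that two Z Z S Z S S Z eats => that two that two Z S Z S S Z eats   [Z -> that two]
that two that two Z S Z S S Z eats => that two that two that two S Z S S Z eats   [Z -> that two]
that two that two that two S Z S S Z eats => that two that two that two that Z S S Z eats   [S -> that]
that two that two that two that Z S S Z eats => that two that two that two that that two S S Z eats   [Z -> that two]
that two that two that two that that two S S Z eats => that two that two that two that that two that S Z eats   [S -> that]
that two that two that two that that two that S Z eats => that two that two that two that that two that that Z eats   [S -> that]
that two that two that two that that two that that Z eats => that two that two that two that that two that that that two eats   [Z -> that two]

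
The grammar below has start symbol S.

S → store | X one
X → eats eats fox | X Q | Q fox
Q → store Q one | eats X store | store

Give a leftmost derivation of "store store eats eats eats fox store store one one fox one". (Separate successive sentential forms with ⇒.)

S ⇒ X one   [S → X one]
X one ⇒ Q fox one   [X → Q fox]
Q fox one ⇒ store Q one fox one   [Q → store Q one]
store Q one fox one ⇒ store store Q one one fox one   [Q → store Q one]
store store Q one one fox one ⇒ store store eats X store one one fox one   [Q → eats X store]
store store eats X store one one fox one ⇒ store store eats X Q store one one fox one   [X → X Q]
store store eats X Q store one one fox one ⇒ store store eats eats eats fox Q store one one fox one   [X → eats eats fox]
store store eats eats eats fox Q store one one fox one ⇒ store store eats eats eats fox store store one one fox one   [Q → store]

S ⇒ X one ⇒ Q fox one ⇒ store Q one fox one ⇒ store store Q one one fox one ⇒ store store eats X store one one fox one ⇒ store store eats X Q store one one fox one ⇒ store store eats eats eats fox Q store one one fox one ⇒ store store eats eats eats fox store store one one fox one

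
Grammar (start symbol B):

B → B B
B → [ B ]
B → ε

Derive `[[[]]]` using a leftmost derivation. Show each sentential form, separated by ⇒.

B ⇒ BB   [B → B B]
BB ⇒ BBB   [B → B B]
BBB ⇒ BBBB   [B → B B]
BBBB ⇒ [B]BBB   [B → [ B ]]
[B]BBB ⇒ [[B]]BBB   [B → [ B ]]
[[B]]BBB ⇒ [[[B]]]BBB   [B → [ B ]]
[[[B]]]BBB ⇒ [[[]]]BBB   [B → ε]
[[[]]]BBB ⇒ [[[]]]BB   [B → ε]
[[[]]]BB ⇒ [[[]]]B   [B → ε]
[[[]]]B ⇒ [[[]]]   [B → ε]

B⇒BB⇒BBB⇒BBBB⇒[B]BBB⇒[[B]]BBB⇒[[[B]]]BBB⇒[[[]]]BBB⇒[[[]]]BB⇒[[[]]]B⇒[[[]]]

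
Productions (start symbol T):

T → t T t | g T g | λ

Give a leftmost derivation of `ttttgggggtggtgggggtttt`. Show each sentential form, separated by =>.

T => tTt => ttTtt => tttTttt => ttttTtttt => ttttgTgtttt => ttttggTggtttt => ttttgggTgggtttt => ttttggggTggggtttt => ttttgggggTgggggtttt => ttttgggggtTtgggggtttt => ttttgggggtgTgtgggggtttt => ttttgggggtggtgggggtttt

T => tTt   [T → t T t]
tTt => ttTtt   [T → t T t]
ttTtt => tttTttt   [T → t T t]
tttTttt => ttttTtttt   [T → t T t]
ttttTtttt => ttttgTgtttt   [T → g T g]
ttttgTgtttt => ttttggTggtttt   [T → g T g]
ttttggTggtttt => ttttgggTgggtttt   [T → g T g]
ttttgggTgggtttt => ttttggggTggggtttt   [T → g T g]
ttttggggTggggtttt => ttttgggggTgggggtttt   [T → g T g]
ttttgggggTgggggtttt => ttttgggggtTtgggggtttt   [T → t T t]
ttttgggggtTtgggggtttt => ttttgggggtgTgtgggggtttt   [T → g T g]
ttttgggggtgTgtgggggtttt => ttttgggggtggtgggggtttt   [T → λ]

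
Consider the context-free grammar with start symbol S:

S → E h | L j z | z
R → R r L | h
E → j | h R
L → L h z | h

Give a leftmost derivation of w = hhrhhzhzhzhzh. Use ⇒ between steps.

S ⇒ Eh ⇒ hRh ⇒ hRrLh ⇒ hhrLh ⇒ hhrLhzh ⇒ hhrLhzhzh ⇒ hhrLhzhzhzh ⇒ hhrLhzhzhzhzh ⇒ hhrhhzhzhzhzh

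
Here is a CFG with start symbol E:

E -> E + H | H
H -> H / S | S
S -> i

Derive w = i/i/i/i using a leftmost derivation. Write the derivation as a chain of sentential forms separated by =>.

E => H => H/S => H/S/S => H/S/S/S => S/S/S/S => i/S/S/S => i/i/S/S => i/i/i/S => i/i/i/i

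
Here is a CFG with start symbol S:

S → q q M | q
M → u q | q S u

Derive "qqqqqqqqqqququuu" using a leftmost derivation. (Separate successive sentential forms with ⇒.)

S ⇒ qqM   [S → q q M]
qqM ⇒ qqqSu   [M → q S u]
qqqSu ⇒ qqqqqMu   [S → q q M]
qqqqqMu ⇒ qqqqqqSuu   [M → q S u]
qqqqqqSuu ⇒ qqqqqqqqMuu   [S → q q M]
qqqqqqqqMuu ⇒ qqqqqqqqqSuuu   [M → q S u]
qqqqqqqqqSuuu ⇒ qqqqqqqqqqqMuuu   [S → q q M]
qqqqqqqqqqqMuuu ⇒ qqqqqqqqqqququuu   [M → u q]

S ⇒ qqM ⇒ qqqSu ⇒ qqqqqMu ⇒ qqqqqqSuu ⇒ qqqqqqqqMuu ⇒ qqqqqqqqqSuuu ⇒ qqqqqqqqqqqMuuu ⇒ qqqqqqqqqqququuu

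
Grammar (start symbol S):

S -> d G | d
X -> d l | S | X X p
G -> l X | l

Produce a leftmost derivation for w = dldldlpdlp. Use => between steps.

S => dG => dlX => dlXXp => dlXXpXp => dlSXpXp => dldGXpXp => dldlXpXp => dldldlpXp => dldldlpdlp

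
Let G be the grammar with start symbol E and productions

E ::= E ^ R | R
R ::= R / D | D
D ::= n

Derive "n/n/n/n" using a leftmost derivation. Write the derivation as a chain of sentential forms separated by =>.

E => R   [E ::= R]
R => R/D   [R ::= R / D]
R/D => R/D/D   [R ::= R / D]
R/D/D => R/D/D/D   [R ::= R / D]
R/D/D/D => D/D/D/D   [R ::= D]
D/D/D/D => n/D/D/D   [D ::= n]
n/D/D/D => n/n/D/D   [D ::= n]
n/n/D/D => n/n/n/D   [D ::= n]
n/n/n/D => n/n/n/n   [D ::= n]

E => R => R/D => R/D/D => R/D/D/D => D/D/D/D => n/D/D/D => n/n/D/D => n/n/n/D => n/n/n/n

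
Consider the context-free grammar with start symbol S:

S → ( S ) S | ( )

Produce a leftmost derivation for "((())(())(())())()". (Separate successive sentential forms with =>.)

S => (S)S => ((S)S)S => ((())S)S => ((())(S)S)S => ((())(())S)S => ((())(())(S)S)S => ((())(())(())S)S => ((())(())(())())S => ((())(())(())())()

S => (S)S   [S → ( S ) S]
(S)S => ((S)S)S   [S → ( S ) S]
((S)S)S => ((())S)S   [S → ( )]
((())S)S => ((())(S)S)S   [S → ( S ) S]
((())(S)S)S => ((())(())S)S   [S → ( )]
((())(())S)S => ((())(())(S)S)S   [S → ( S ) S]
((())(())(S)S)S => ((())(())(())S)S   [S → ( )]
((())(())(())S)S => ((())(())(())())S   [S → ( )]
((())(())(())())S => ((())(())(())())()   [S → ( )]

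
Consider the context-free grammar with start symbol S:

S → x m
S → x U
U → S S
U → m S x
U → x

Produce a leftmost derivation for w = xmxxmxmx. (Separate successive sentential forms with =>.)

S => xU => xmSx => xmxUx => xmxSSx => xmxxmSx => xmxxmxmx

S => xU   [S → x U]
xU => xmSx   [U → m S x]
xmSx => xmxUx   [S → x U]
xmxUx => xmxSSx   [U → S S]
xmxSSx => xmxxmSx   [S → x m]
xmxxmSx => xmxxmxmx   [S → x m]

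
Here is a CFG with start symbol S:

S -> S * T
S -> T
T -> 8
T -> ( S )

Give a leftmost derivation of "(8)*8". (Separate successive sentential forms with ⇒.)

S⇒S*T⇒T*T⇒(S)*T⇒(T)*T⇒(8)*T⇒(8)*8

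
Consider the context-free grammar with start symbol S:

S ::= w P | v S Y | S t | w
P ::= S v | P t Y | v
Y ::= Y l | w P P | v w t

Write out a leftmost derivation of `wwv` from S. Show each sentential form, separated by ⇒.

S ⇒ wP   [S ::= w P]
wP ⇒ wSv   [P ::= S v]
wSv ⇒ wwv   [S ::= w]

S ⇒ wP ⇒ wSv ⇒ wwv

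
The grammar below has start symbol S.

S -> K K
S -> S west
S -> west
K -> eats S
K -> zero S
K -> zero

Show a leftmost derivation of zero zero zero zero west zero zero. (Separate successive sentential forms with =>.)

S => K K => zero S K => zero K K K => zero zero S K K => zero zero S west K K => zero zero K K west K K => zero zero zero K west K K => zero zero zero zero west K K => zero zero zero zero west zero K => zero zero zero zero west zero zero

S => K K   [S -> K K]
K K => zero S K   [K -> zero S]
zero S K => zero K K K   [S -> K K]
zero K K K => zero zero S K K   [K -> zero S]
zero zero S K K => zero zero S west K K   [S -> S west]
zero zero S west K K => zero zero K K west K K   [S -> K K]
zero zero K K west K K => zero zero zero K west K K   [K -> zero]
zero zero zero K west K K => zero zero zero zero west K K   [K -> zero]
zero zero zero zero west K K => zero zero zero zero west zero K   [K -> zero]
zero zero zero zero west zero K => zero zero zero zero west zero zero   [K -> zero]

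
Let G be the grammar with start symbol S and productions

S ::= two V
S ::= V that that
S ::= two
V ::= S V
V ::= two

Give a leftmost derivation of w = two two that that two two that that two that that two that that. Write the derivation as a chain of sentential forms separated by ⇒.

S ⇒ V that that ⇒ S V that that ⇒ V that that V that that ⇒ S V that that V that that ⇒ V that that V that that V that that ⇒ S V that that V that that V that that ⇒ two V V that that V that that V that that ⇒ two S V V that that V that that V that that ⇒ two V that that V V that that V that that V that that ⇒ two two that that V V that that V that that V that that ⇒ two two that that two V that that V that that V that that ⇒ two two that that two two that that V that that V that that ⇒ two two that that two two that that two that that V that that ⇒ two two that that two two that that two that that two that that

S ⇒ V that that   [S ::= V that that]
V that that ⇒ S V that that   [V ::= S V]
S V that that ⇒ V that that V that that   [S ::= V that that]
V that that V that that ⇒ S V that that V that that   [V ::= S V]
S V that that V that that ⇒ V that that V that that V that that   [S ::= V that that]
V that that V that that V that that ⇒ S V that that V that that V that that   [V ::= S V]
S V that that V that that V that that ⇒ two V V that that V that that V that that   [S ::= two V]
two V V that that V that that V that that ⇒ two S V V that that V that that V that that   [V ::= S V]
two S V V that that V that that V that that ⇒ two V that that V V that that V that that V that that   [S ::= V that that]
two V that that V V that that V that that V that that ⇒ two two that that V V that that V that that V that that   [V ::= two]
two two that that V V that that V that that V that that ⇒ two two that that two V that that V that that V that that   [V ::= two]
two two that that two V that that V that that V that that ⇒ two two that that two two that that V that that V that that   [V ::= two]
two two that that two two that that V that that V that that ⇒ two two that that two two that that two that that V that that   [V ::= two]
two two that that two two that that two that that V that that ⇒ two two that that two two that that two that that two that that   [V ::= two]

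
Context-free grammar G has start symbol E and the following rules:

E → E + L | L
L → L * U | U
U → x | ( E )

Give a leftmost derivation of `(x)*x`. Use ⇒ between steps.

E ⇒ L ⇒ L*U ⇒ U*U ⇒ (E)*U ⇒ (L)*U ⇒ (U)*U ⇒ (x)*U ⇒ (x)*x

E ⇒ L   [E → L]
L ⇒ L*U   [L → L * U]
L*U ⇒ U*U   [L → U]
U*U ⇒ (E)*U   [U → ( E )]
(E)*U ⇒ (L)*U   [E → L]
(L)*U ⇒ (U)*U   [L → U]
(U)*U ⇒ (x)*U   [U → x]
(x)*U ⇒ (x)*x   [U → x]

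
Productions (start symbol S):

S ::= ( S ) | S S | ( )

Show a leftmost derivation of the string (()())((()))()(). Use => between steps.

S => SS => (S)S => (SS)S => (()S)S => (()())S => (()())SS => (()())SSS => (()())(S)SS => (()())((S))SS => (()())((()))SS => (()())((()))()S => (()())((()))()()

S => SS   [S ::= S S]
SS => (S)S   [S ::= ( S )]
(S)S => (SS)S   [S ::= S S]
(SS)S => (()S)S   [S ::= ( )]
(()S)S => (()())S   [S ::= ( )]
(()())S => (()())SS   [S ::= S S]
(()())SS => (()())SSS   [S ::= S S]
(()())SSS => (()())(S)SS   [S ::= ( S )]
(()())(S)SS => (()())((S))SS   [S ::= ( S )]
(()())((S))SS => (()())((()))SS   [S ::= ( )]
(()())((()))SS => (()())((()))()S   [S ::= ( )]
(()())((()))()S => (()())((()))()()   [S ::= ( )]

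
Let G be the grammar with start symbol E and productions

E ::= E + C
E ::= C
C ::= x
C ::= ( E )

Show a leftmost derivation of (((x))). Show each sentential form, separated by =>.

E=>C=>(E)=>(C)=>((E))=>((C))=>(((E)))=>(((C)))=>(((x)))

E => C   [E ::= C]
C => (E)   [C ::= ( E )]
(E) => (C)   [E ::= C]
(C) => ((E))   [C ::= ( E )]
((E)) => ((C))   [E ::= C]
((C)) => (((E)))   [C ::= ( E )]
(((E))) => (((C)))   [E ::= C]
(((C))) => (((x)))   [C ::= x]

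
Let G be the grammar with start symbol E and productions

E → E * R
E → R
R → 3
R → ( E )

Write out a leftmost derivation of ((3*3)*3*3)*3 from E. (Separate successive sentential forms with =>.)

E => E*R   [E → E * R]
E*R => R*R   [E → R]
R*R => (E)*R   [R → ( E )]
(E)*R => (E*R)*R   [E → E * R]
(E*R)*R => (E*R*R)*R   [E → E * R]
(E*R*R)*R => (R*R*R)*R   [E → R]
(R*R*R)*R => ((E)*R*R)*R   [R → ( E )]
((E)*R*R)*R => ((E*R)*R*R)*R   [E → E * R]
((E*R)*R*R)*R => ((R*R)*R*R)*R   [E → R]
((R*R)*R*R)*R => ((3*R)*R*R)*R   [R → 3]
((3*R)*R*R)*R => ((3*3)*R*R)*R   [R → 3]
((3*3)*R*R)*R => ((3*3)*3*R)*R   [R → 3]
((3*3)*3*R)*R => ((3*3)*3*3)*R   [R → 3]
((3*3)*3*3)*R => ((3*3)*3*3)*3   [R → 3]

E => E*R => R*R => (E)*R => (E*R)*R => (E*R*R)*R => (R*R*R)*R => ((E)*R*R)*R => ((E*R)*R*R)*R => ((R*R)*R*R)*R => ((3*R)*R*R)*R => ((3*3)*R*R)*R => ((3*3)*3*R)*R => ((3*3)*3*3)*R => ((3*3)*3*3)*3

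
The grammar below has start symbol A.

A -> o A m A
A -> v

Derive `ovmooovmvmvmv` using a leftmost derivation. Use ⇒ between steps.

A ⇒ oAmA ⇒ ovmA ⇒ ovmoAmA ⇒ ovmooAmAmA ⇒ ovmoooAmAmAmA ⇒ ovmooovmAmAmA ⇒ ovmooovmvmAmA ⇒ ovmooovmvmvmA ⇒ ovmooovmvmvmv

A ⇒ oAmA   [A -> o A m A]
oAmA ⇒ ovmA   [A -> v]
ovmA ⇒ ovmoAmA   [A -> o A m A]
ovmoAmA ⇒ ovmooAmAmA   [A -> o A m A]
ovmooAmAmA ⇒ ovmoooAmAmAmA   [A -> o A m A]
ovmoooAmAmAmA ⇒ ovmooovmAmAmA   [A -> v]
ovmooovmAmAmA ⇒ ovmooovmvmAmA   [A -> v]
ovmooovmvmAmA ⇒ ovmooovmvmvmA   [A -> v]
ovmooovmvmvmA ⇒ ovmooovmvmvmv   [A -> v]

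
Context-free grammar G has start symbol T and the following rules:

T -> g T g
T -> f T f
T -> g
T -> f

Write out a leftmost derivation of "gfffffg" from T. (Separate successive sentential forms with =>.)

T=>gTg=>gfTfg=>gffTffg=>gfffffg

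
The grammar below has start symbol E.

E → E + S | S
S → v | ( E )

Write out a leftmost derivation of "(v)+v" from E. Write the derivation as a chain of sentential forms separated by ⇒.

E ⇒ E+S   [E → E + S]
E+S ⇒ S+S   [E → S]
S+S ⇒ (E)+S   [S → ( E )]
(E)+S ⇒ (S)+S   [E → S]
(S)+S ⇒ (v)+S   [S → v]
(v)+S ⇒ (v)+v   [S → v]

E ⇒ E+S ⇒ S+S ⇒ (E)+S ⇒ (S)+S ⇒ (v)+S ⇒ (v)+v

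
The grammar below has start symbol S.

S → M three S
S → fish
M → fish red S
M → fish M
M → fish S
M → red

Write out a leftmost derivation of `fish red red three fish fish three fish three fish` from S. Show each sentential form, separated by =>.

S => M three S => fish red S three S => fish red M three S three S => fish red red three S three S => fish red red three M three S three S => fish red red three fish S three S three S => fish red red three fish fish three S three S => fish red red three fish fish three fish three S => fish red red three fish fish three fish three fish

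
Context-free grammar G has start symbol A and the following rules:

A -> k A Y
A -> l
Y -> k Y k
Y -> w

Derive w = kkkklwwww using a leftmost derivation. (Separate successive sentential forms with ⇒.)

A⇒kAY⇒kkAYY⇒kkkAYYY⇒kkkkAYYYY⇒kkkklYYYY⇒kkkklwYYY⇒kkkklwwYY⇒kkkklwwwY⇒kkkklwwww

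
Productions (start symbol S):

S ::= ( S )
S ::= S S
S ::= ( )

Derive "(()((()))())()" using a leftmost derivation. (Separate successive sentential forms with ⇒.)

S ⇒ SS   [S ::= S S]
SS ⇒ (S)S   [S ::= ( S )]
(S)S ⇒ (SS)S   [S ::= S S]
(SS)S ⇒ (SSS)S   [S ::= S S]
(SSS)S ⇒ (()SS)S   [S ::= ( )]
(()SS)S ⇒ (()(S)S)S   [S ::= ( S )]
(()(S)S)S ⇒ (()((S))S)S   [S ::= ( S )]
(()((S))S)S ⇒ (()((()))S)S   [S ::= ( )]
(()((()))S)S ⇒ (()((()))())S   [S ::= ( )]
(()((()))())S ⇒ (()((()))())()   [S ::= ( )]

S⇒SS⇒(S)S⇒(SS)S⇒(SSS)S⇒(()SS)S⇒(()(S)S)S⇒(()((S))S)S⇒(()((()))S)S⇒(()((()))())S⇒(()((()))())()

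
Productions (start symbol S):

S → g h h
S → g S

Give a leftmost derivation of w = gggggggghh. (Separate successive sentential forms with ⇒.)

S ⇒ gS ⇒ ggS ⇒ gggS ⇒ ggggS ⇒ gggggS ⇒ ggggggS ⇒ gggggggS ⇒ gggggggghh

S ⇒ gS   [S → g S]
gS ⇒ ggS   [S → g S]
ggS ⇒ gggS   [S → g S]
gggS ⇒ ggggS   [S → g S]
ggggS ⇒ gggggS   [S → g S]
gggggS ⇒ ggggggS   [S → g S]
ggggggS ⇒ gggggggS   [S → g S]
gggggggS ⇒ gggggggghh   [S → g h h]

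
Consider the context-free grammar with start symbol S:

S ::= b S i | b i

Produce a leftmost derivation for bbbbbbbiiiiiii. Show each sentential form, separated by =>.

S => bSi   [S ::= b S i]
bSi => bbSii   [S ::= b S i]
bbSii => bbbSiii   [S ::= b S i]
bbbSiii => bbbbSiiii   [S ::= b S i]
bbbbSiiii => bbbbbSiiiii   [S ::= b S i]
bbbbbSiiiii => bbbbbbSiiiiii   [S ::= b S i]
bbbbbbSiiiiii => bbbbbbbiiiiiii   [S ::= b i]

S => bSi => bbSii => bbbSiii => bbbbSiiii => bbbbbSiiiii => bbbbbbSiiiiii => bbbbbbbiiiiiii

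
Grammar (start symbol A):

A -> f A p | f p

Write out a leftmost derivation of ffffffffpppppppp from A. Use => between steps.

A => fAp   [A -> f A p]
fAp => ffApp   [A -> f A p]
ffApp => fffAppp   [A -> f A p]
fffAppp => ffffApppp   [A -> f A p]
ffffApppp => fffffAppppp   [A -> f A p]
fffffAppppp => ffffffApppppp   [A -> f A p]
ffffffApppppp => fffffffAppppppp   [A -> f A p]
fffffffAppppppp => ffffffffpppppppp   [A -> f p]

A=>fAp=>ffApp=>fffAppp=>ffffApppp=>fffffAppppp=>ffffffApppppp=>fffffffAppppppp=>ffffffffpppppppp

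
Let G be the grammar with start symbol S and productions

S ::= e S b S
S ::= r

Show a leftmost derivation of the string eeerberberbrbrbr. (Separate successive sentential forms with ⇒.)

S ⇒ eSbS ⇒ eeSbSbS ⇒ eeeSbSbSbS ⇒ eeerbSbSbS ⇒ eeerbeSbSbSbS ⇒ eeerberbSbSbS ⇒ eeerberbeSbSbSbS ⇒ eeerberberbSbSbS ⇒ eeerberberbrbSbS ⇒ eeerberberbrbrbS ⇒ eeerberberbrbrbr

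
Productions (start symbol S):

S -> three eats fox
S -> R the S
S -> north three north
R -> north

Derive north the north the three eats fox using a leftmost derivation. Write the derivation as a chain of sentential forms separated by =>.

S => R the S => north the S => north the R the S => north the north the S => north the north the three eats fox

S => R the S   [S -> R the S]
R the S => north the S   [R -> north]
north the S => north the R the S   [S -> R the S]
north the R the S => north the north the S   [R -> north]
north the north the S => north the north the three eats fox   [S -> three eats fox]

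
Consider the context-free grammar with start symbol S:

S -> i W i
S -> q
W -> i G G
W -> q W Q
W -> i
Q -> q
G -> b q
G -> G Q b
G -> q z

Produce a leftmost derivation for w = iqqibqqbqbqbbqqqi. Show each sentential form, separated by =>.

S => iWi => iqWQi => iqqWQQi => iqqiGGQQi => iqqiGQbGQQi => iqqiGQbQbGQQi => iqqiGQbQbQbGQQi => iqqibqQbQbQbGQQi => iqqibqqbQbQbGQQi => iqqibqqbqbQbGQQi => iqqibqqbqbqbGQQi => iqqibqqbqbqbbqQQi => iqqibqqbqbqbbqqQi => iqqibqqbqbqbbqqqi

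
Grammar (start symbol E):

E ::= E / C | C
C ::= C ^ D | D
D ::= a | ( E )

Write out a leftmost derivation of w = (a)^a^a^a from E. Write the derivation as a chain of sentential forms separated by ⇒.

E ⇒ C ⇒ C^D ⇒ C^D^D ⇒ C^D^D^D ⇒ D^D^D^D ⇒ (E)^D^D^D ⇒ (C)^D^D^D ⇒ (D)^D^D^D ⇒ (a)^D^D^D ⇒ (a)^a^D^D ⇒ (a)^a^a^D ⇒ (a)^a^a^a

E ⇒ C   [E ::= C]
C ⇒ C^D   [C ::= C ^ D]
C^D ⇒ C^D^D   [C ::= C ^ D]
C^D^D ⇒ C^D^D^D   [C ::= C ^ D]
C^D^D^D ⇒ D^D^D^D   [C ::= D]
D^D^D^D ⇒ (E)^D^D^D   [D ::= ( E )]
(E)^D^D^D ⇒ (C)^D^D^D   [E ::= C]
(C)^D^D^D ⇒ (D)^D^D^D   [C ::= D]
(D)^D^D^D ⇒ (a)^D^D^D   [D ::= a]
(a)^D^D^D ⇒ (a)^a^D^D   [D ::= a]
(a)^a^D^D ⇒ (a)^a^a^D   [D ::= a]
(a)^a^a^D ⇒ (a)^a^a^a   [D ::= a]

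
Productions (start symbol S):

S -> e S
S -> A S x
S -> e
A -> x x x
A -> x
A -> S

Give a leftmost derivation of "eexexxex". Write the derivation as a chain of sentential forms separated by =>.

S => eS   [S -> e S]
eS => eASx   [S -> A S x]
eASx => eSSx   [A -> S]
eSSx => eASxSx   [S -> A S x]
eASxSx => eSSxSx   [A -> S]
eSSxSx => eeSxSx   [S -> e]
eeSxSx => eeASxxSx   [S -> A S x]
eeASxxSx => eexSxxSx   [A -> x]
eexSxxSx => eexexxSx   [S -> e]
eexexxSx => eexexxex   [S -> e]

S=>eS=>eASx=>eSSx=>eASxSx=>eSSxSx=>eeSxSx=>eeASxxSx=>eexSxxSx=>eexexxSx=>eexexxex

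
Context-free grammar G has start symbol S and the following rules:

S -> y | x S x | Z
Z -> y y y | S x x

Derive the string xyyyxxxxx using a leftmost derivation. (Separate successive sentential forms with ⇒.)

S ⇒ xSx ⇒ xZx ⇒ xSxxx ⇒ xZxxx ⇒ xSxxxxx ⇒ xZxxxxx ⇒ xyyyxxxxx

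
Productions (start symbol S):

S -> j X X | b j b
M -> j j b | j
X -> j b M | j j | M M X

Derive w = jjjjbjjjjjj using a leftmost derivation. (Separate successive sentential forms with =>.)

S => jXX   [S -> j X X]
jXX => jMMXX   [X -> M M X]
jMMXX => jjMXX   [M -> j]
jjMXX => jjjjbXX   [M -> j j b]
jjjjbXX => jjjjbMMXX   [X -> M M X]
jjjjbMMXX => jjjjbjMXX   [M -> j]
jjjjbjMXX => jjjjbjjXX   [M -> j]
jjjjbjjXX => jjjjbjjjjX   [X -> j j]
jjjjbjjjjX => jjjjbjjjjjj   [X -> j j]

S=>jXX=>jMMXX=>jjMXX=>jjjjbXX=>jjjjbMMXX=>jjjjbjMXX=>jjjjbjjXX=>jjjjbjjjjX=>jjjjbjjjjjj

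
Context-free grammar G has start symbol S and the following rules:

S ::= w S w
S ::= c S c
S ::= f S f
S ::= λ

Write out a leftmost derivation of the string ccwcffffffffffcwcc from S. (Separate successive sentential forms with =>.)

S => cSc => ccScc => ccwSwcc => ccwcScwcc => ccwcfSfcwcc => ccwcffSffcwcc => ccwcfffSfffcwcc => ccwcffffSffffcwcc => ccwcfffffSfffffcwcc => ccwcffffffffffcwcc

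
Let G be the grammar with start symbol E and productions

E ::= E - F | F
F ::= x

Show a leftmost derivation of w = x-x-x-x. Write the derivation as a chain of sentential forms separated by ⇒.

E ⇒ E-F ⇒ E-F-F ⇒ E-F-F-F ⇒ F-F-F-F ⇒ x-F-F-F ⇒ x-x-F-F ⇒ x-x-x-F ⇒ x-x-x-x

E ⇒ E-F   [E ::= E - F]
E-F ⇒ E-F-F   [E ::= E - F]
E-F-F ⇒ E-F-F-F   [E ::= E - F]
E-F-F-F ⇒ F-F-F-F   [E ::= F]
F-F-F-F ⇒ x-F-F-F   [F ::= x]
x-F-F-F ⇒ x-x-F-F   [F ::= x]
x-x-F-F ⇒ x-x-x-F   [F ::= x]
x-x-x-F ⇒ x-x-x-x   [F ::= x]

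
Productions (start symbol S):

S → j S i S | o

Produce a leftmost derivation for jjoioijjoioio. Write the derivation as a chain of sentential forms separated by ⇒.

S ⇒ jSiS   [S → j S i S]
jSiS ⇒ jjSiSiS   [S → j S i S]
jjSiSiS ⇒ jjoiSiS   [S → o]
jjoiSiS ⇒ jjoioiS   [S → o]
jjoioiS ⇒ jjoioijSiS   [S → j S i S]
jjoioijSiS ⇒ jjoioijjSiSiS   [S → j S i S]
jjoioijjSiSiS ⇒ jjoioijjoiSiS   [S → o]
jjoioijjoiSiS ⇒ jjoioijjoioiS   [S → o]
jjoioijjoioiS ⇒ jjoioijjoioio   [S → o]

S ⇒ jSiS ⇒ jjSiSiS ⇒ jjoiSiS ⇒ jjoioiS ⇒ jjoioijSiS ⇒ jjoioijjSiSiS ⇒ jjoioijjoiSiS ⇒ jjoioijjoioiS ⇒ jjoioijjoioio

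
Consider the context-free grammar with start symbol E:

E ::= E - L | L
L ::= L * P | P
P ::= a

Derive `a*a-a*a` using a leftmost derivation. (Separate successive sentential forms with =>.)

E=>E-L=>L-L=>L*P-L=>P*P-L=>a*P-L=>a*a-L=>a*a-L*P=>a*a-P*P=>a*a-a*P=>a*a-a*a

E => E-L   [E ::= E - L]
E-L => L-L   [E ::= L]
L-L => L*P-L   [L ::= L * P]
L*P-L => P*P-L   [L ::= P]
P*P-L => a*P-L   [P ::= a]
a*P-L => a*a-L   [P ::= a]
a*a-L => a*a-L*P   [L ::= L * P]
a*a-L*P => a*a-P*P   [L ::= P]
a*a-P*P => a*a-a*P   [P ::= a]
a*a-a*P => a*a-a*a   [P ::= a]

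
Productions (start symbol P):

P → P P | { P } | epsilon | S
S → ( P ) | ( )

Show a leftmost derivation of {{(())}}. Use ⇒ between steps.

P ⇒ {P}   [P → { P }]
{P} ⇒ {{P}}   [P → { P }]
{{P}} ⇒ {{S}}   [P → S]
{{S}} ⇒ {{(P)}}   [S → ( P )]
{{(P)}} ⇒ {{(S)}}   [P → S]
{{(S)}} ⇒ {{(())}}   [S → ( )]

P⇒{P}⇒{{P}}⇒{{S}}⇒{{(P)}}⇒{{(S)}}⇒{{(())}}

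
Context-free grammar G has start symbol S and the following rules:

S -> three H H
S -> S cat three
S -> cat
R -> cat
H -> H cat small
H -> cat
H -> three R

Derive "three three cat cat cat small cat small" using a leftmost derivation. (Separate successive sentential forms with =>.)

S => three H H => three three R H => three three cat H => three three cat H cat small => three three cat H cat small cat small => three three cat cat cat small cat small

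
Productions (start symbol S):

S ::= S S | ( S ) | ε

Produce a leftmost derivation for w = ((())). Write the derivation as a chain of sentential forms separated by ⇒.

S ⇒ (S) ⇒ ((S)) ⇒ (((S))) ⇒ ((()))

S ⇒ (S)   [S ::= ( S )]
(S) ⇒ ((S))   [S ::= ( S )]
((S)) ⇒ (((S)))   [S ::= ( S )]
(((S))) ⇒ ((()))   [S ::= ε]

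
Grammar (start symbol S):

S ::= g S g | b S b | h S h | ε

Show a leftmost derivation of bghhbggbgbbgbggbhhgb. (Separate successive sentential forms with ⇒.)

S ⇒ bSb   [S ::= b S b]
bSb ⇒ bgSgb   [S ::= g S g]
bgSgb ⇒ bghShgb   [S ::= h S h]
bghShgb ⇒ bghhShhgb   [S ::= h S h]
bghhShhgb ⇒ bghhbSbhhgb   [S ::= b S b]
bghhbSbhhgb ⇒ bghhbgSgbhhgb   [S ::= g S g]
bghhbgSgbhhgb ⇒ bghhbggSggbhhgb   [S ::= g S g]
bghhbggSggbhhgb ⇒ bghhbggbSbggbhhgb   [S ::= b S b]
bghhbggbSbggbhhgb ⇒ bghhbggbgSgbggbhhgb   [S ::= g S g]
bghhbggbgSgbggbhhgb ⇒ bghhbggbgbSbgbggbhhgb   [S ::= b S b]
bghhbggbgbSbgbggbhhgb ⇒ bghhbggbgbbgbggbhhgb   [S ::= ε]

S ⇒ bSb ⇒ bgSgb ⇒ bghShgb ⇒ bghhShhgb ⇒ bghhbSbhhgb ⇒ bghhbgSgbhhgb ⇒ bghhbggSggbhhgb ⇒ bghhbggbSbggbhhgb ⇒ bghhbggbgSgbggbhhgb ⇒ bghhbggbgbSbgbggbhhgb ⇒ bghhbggbgbbgbggbhhgb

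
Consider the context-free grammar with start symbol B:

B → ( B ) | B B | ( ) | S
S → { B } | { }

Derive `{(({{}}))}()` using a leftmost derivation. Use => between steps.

B => BB => SB => {B}B => {(B)}B => {((B))}B => {((S))}B => {(({B}))}B => {(({S}))}B => {(({{}}))}B => {(({{}}))}()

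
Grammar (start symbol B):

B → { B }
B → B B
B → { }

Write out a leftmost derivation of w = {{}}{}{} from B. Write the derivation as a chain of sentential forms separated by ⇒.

B ⇒ BB   [B → B B]
BB ⇒ BBB   [B → B B]
BBB ⇒ {B}BB   [B → { B }]
{B}BB ⇒ {{}}BB   [B → { }]
{{}}BB ⇒ {{}}{}B   [B → { }]
{{}}{}B ⇒ {{}}{}{}   [B → { }]

B ⇒ BB ⇒ BBB ⇒ {B}BB ⇒ {{}}BB ⇒ {{}}{}B ⇒ {{}}{}{}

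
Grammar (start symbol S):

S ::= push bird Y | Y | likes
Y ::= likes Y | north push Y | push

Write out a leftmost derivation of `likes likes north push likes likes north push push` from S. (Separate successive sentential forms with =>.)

S => Y   [S ::= Y]
Y => likes Y   [Y ::= likes Y]
likes Y => likes likes Y   [Y ::= likes Y]
likes likes Y => likes likes north push Y   [Y ::= north push Y]
likes likes north push Y => likes likes north push likes Y   [Y ::= likes Y]
likes likes north push likes Y => likes likes north push likes likes Y   [Y ::= likes Y]
likes likes north push likes likes Y => likes likes north push likes likes north push Y   [Y ::= north push Y]
likes likes north push likes likes north push Y => likes likes north push likes likes north push push   [Y ::= push]

S => Y => likes Y => likes likes Y => likes likes north push Y => likes likes north push likes Y => likes likes north push likes likes Y => likes likes north push likes likes north push Y => likes likes north push likes likes north push push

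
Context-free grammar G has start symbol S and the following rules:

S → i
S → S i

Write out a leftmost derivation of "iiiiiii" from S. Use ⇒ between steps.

S⇒Si⇒Sii⇒Siii⇒Siiii⇒Siiiii⇒Siiiiii⇒iiiiiii

S ⇒ Si   [S → S i]
Si ⇒ Sii   [S → S i]
Sii ⇒ Siii   [S → S i]
Siii ⇒ Siiii   [S → S i]
Siiii ⇒ Siiiii   [S → S i]
Siiiii ⇒ Siiiiii   [S → S i]
Siiiiii ⇒ iiiiiii   [S → i]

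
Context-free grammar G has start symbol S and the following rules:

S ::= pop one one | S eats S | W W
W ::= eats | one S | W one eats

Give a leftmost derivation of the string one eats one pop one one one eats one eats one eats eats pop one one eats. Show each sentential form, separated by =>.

S => W W => one S W => one S eats S W => one W W eats S W => one eats W eats S W => one eats W one eats eats S W => one eats W one eats one eats eats S W => one eats W one eats one eats one eats eats S W => one eats one S one eats one eats one eats eats S W => one eats one pop one one one eats one eats one eats eats S W => one eats one pop one one one eats one eats one eats eats pop one one W => one eats one pop one one one eats one eats one eats eats pop one one eats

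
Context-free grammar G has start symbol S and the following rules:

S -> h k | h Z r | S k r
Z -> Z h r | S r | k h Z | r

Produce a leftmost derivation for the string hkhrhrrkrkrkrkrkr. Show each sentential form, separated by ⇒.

S ⇒ Skr ⇒ Skrkr ⇒ Skrkrkr ⇒ Skrkrkrkr ⇒ Skrkrkrkrkr ⇒ hZrkrkrkrkrkr ⇒ hZhrrkrkrkrkrkr ⇒ hkhZhrrkrkrkrkrkr ⇒ hkhrhrrkrkrkrkrkr

S ⇒ Skr   [S -> S k r]
Skr ⇒ Skrkr   [S -> S k r]
Skrkr ⇒ Skrkrkr   [S -> S k r]
Skrkrkr ⇒ Skrkrkrkr   [S -> S k r]
Skrkrkrkr ⇒ Skrkrkrkrkr   [S -> S k r]
Skrkrkrkrkr ⇒ hZrkrkrkrkrkr   [S -> h Z r]
hZrkrkrkrkrkr ⇒ hZhrrkrkrkrkrkr   [Z -> Z h r]
hZhrrkrkrkrkrkr ⇒ hkhZhrrkrkrkrkrkr   [Z -> k h Z]
hkhZhrrkrkrkrkrkr ⇒ hkhrhrrkrkrkrkrkr   [Z -> r]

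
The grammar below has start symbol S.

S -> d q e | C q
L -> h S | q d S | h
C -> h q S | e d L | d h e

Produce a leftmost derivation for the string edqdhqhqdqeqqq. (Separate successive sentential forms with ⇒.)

S⇒Cq⇒edLq⇒edqdSq⇒edqdCqq⇒edqdhqSqq⇒edqdhqCqqq⇒edqdhqhqSqqq⇒edqdhqhqdqeqqq

S ⇒ Cq   [S -> C q]
Cq ⇒ edLq   [C -> e d L]
edLq ⇒ edqdSq   [L -> q d S]
edqdSq ⇒ edqdCqq   [S -> C q]
edqdCqq ⇒ edqdhqSqq   [C -> h q S]
edqdhqSqq ⇒ edqdhqCqqq   [S -> C q]
edqdhqCqqq ⇒ edqdhqhqSqqq   [C -> h q S]
edqdhqhqSqqq ⇒ edqdhqhqdqeqqq   [S -> d q e]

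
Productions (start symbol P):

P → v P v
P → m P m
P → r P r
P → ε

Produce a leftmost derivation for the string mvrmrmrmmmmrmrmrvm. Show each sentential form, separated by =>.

P => mPm   [P → m P m]
mPm => mvPvm   [P → v P v]
mvPvm => mvrPrvm   [P → r P r]
mvrPrvm => mvrmPmrvm   [P → m P m]
mvrmPmrvm => mvrmrPrmrvm   [P → r P r]
mvrmrPrmrvm => mvrmrmPmrmrvm   [P → m P m]
mvrmrmPmrmrvm => mvrmrmrPrmrmrvm   [P → r P r]
mvrmrmrPrmrmrvm => mvrmrmrmPmrmrmrvm   [P → m P m]
mvrmrmrmPmrmrmrvm => mvrmrmrmmPmmrmrmrvm   [P → m P m]
mvrmrmrmmPmmrmrmrvm => mvrmrmrmmmmrmrmrvm   [P → ε]

P => mPm => mvPvm => mvrPrvm => mvrmPmrvm => mvrmrPrmrvm => mvrmrmPmrmrvm => mvrmrmrPrmrmrvm => mvrmrmrmPmrmrmrvm => mvrmrmrmmPmmrmrmrvm => mvrmrmrmmmmrmrmrvm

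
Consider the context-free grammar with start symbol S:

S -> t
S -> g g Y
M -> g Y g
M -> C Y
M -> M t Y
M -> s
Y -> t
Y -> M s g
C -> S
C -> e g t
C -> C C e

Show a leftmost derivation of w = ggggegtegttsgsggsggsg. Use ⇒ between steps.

S ⇒ ggY ⇒ ggMsg ⇒ gggYgsg ⇒ gggMsggsg ⇒ ggggYgsggsg ⇒ ggggMsggsggsg ⇒ ggggCYsggsggsg ⇒ ggggegtYsggsggsg ⇒ ggggegtMsgsggsggsg ⇒ ggggegtCYsgsggsggsg ⇒ ggggegtegtYsgsggsggsg ⇒ ggggegtegttsgsggsggsg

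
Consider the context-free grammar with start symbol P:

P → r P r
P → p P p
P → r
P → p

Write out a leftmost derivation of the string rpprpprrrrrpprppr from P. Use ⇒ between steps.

P ⇒ rPr ⇒ rpPpr ⇒ rppPppr ⇒ rpprPrppr ⇒ rpprpPprppr ⇒ rpprppPpprppr ⇒ rpprpprPrpprppr ⇒ rpprpprrPrrpprppr ⇒ rpprpprrrrrpprppr

P ⇒ rPr   [P → r P r]
rPr ⇒ rpPpr   [P → p P p]
rpPpr ⇒ rppPppr   [P → p P p]
rppPppr ⇒ rpprPrppr   [P → r P r]
rpprPrppr ⇒ rpprpPprppr   [P → p P p]
rpprpPprppr ⇒ rpprppPpprppr   [P → p P p]
rpprppPpprppr ⇒ rpprpprPrpprppr   [P → r P r]
rpprpprPrpprppr ⇒ rpprpprrPrrpprppr   [P → r P r]
rpprpprrPrrpprppr ⇒ rpprpprrrrrpprppr   [P → r]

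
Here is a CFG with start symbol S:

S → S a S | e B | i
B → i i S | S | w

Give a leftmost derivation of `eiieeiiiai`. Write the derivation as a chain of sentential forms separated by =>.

S => eB   [S → e B]
eB => eiiS   [B → i i S]
eiiS => eiieB   [S → e B]
eiieB => eiieS   [B → S]
eiieS => eiieeB   [S → e B]
eiieeB => eiieeiiS   [B → i i S]
eiieeiiS => eiieeiiSaS   [S → S a S]
eiieeiiSaS => eiieeiiiaS   [S → i]
eiieeiiiaS => eiieeiiiai   [S → i]

S => eB => eiiS => eiieB => eiieS => eiieeB => eiieeiiS => eiieeiiSaS => eiieeiiiaS => eiieeiiiai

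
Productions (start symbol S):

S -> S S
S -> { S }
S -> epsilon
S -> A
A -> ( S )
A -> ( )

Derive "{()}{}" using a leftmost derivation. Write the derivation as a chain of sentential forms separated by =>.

S=>SS=>SSS=>SSSS=>{S}SSS=>{A}SSS=>{()}SSS=>{()}{S}SS=>{()}{}SS=>{()}{}S=>{()}{}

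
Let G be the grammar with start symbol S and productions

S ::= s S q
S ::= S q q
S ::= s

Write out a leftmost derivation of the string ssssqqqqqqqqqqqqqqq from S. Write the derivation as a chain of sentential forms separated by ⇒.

S ⇒ Sqq   [S ::= S q q]
Sqq ⇒ Sqqqq   [S ::= S q q]
Sqqqq ⇒ Sqqqqqq   [S ::= S q q]
Sqqqqqq ⇒ sSqqqqqqq   [S ::= s S q]
sSqqqqqqq ⇒ ssSqqqqqqqq   [S ::= s S q]
ssSqqqqqqqq ⇒ sssSqqqqqqqqq   [S ::= s S q]
sssSqqqqqqqqq ⇒ sssSqqqqqqqqqqq   [S ::= S q q]
sssSqqqqqqqqqqq ⇒ sssSqqqqqqqqqqqqq   [S ::= S q q]
sssSqqqqqqqqqqqqq ⇒ sssSqqqqqqqqqqqqqqq   [S ::= S q q]
sssSqqqqqqqqqqqqqqq ⇒ ssssqqqqqqqqqqqqqqq   [S ::= s]

S ⇒ Sqq ⇒ Sqqqq ⇒ Sqqqqqq ⇒ sSqqqqqqq ⇒ ssSqqqqqqqq ⇒ sssSqqqqqqqqq ⇒ sssSqqqqqqqqqqq ⇒ sssSqqqqqqqqqqqqq ⇒ sssSqqqqqqqqqqqqqqq ⇒ ssssqqqqqqqqqqqqqqq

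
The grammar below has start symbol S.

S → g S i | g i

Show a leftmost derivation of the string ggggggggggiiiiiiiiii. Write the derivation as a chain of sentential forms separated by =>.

S => gSi   [S → g S i]
gSi => ggSii   [S → g S i]
ggSii => gggSiii   [S → g S i]
gggSiii => ggggSiiii   [S → g S i]
ggggSiiii => gggggSiiiii   [S → g S i]
gggggSiiiii => ggggggSiiiiii   [S → g S i]
ggggggSiiiiii => gggggggSiiiiiii   [S → g S i]
gggggggSiiiiiii => ggggggggSiiiiiiii   [S → g S i]
ggggggggSiiiiiiii => gggggggggSiiiiiiiii   [S → g S i]
gggggggggSiiiiiiiii => ggggggggggiiiiiiiiii   [S → g i]

S => gSi => ggSii => gggSiii => ggggSiiii => gggggSiiiii => ggggggSiiiiii => gggggggSiiiiiii => ggggggggSiiiiiiii => gggggggggSiiiiiiiii => ggggggggggiiiiiiiiii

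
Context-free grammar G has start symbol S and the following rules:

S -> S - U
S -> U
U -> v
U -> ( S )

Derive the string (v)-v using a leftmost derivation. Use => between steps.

S => S-U => U-U => (S)-U => (U)-U => (v)-U => (v)-v

S => S-U   [S -> S - U]
S-U => U-U   [S -> U]
U-U => (S)-U   [U -> ( S )]
(S)-U => (U)-U   [S -> U]
(U)-U => (v)-U   [U -> v]
(v)-U => (v)-v   [U -> v]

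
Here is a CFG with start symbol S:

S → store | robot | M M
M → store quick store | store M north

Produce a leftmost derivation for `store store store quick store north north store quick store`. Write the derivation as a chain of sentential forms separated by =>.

S => M M => store M north M => store store M north north M => store store store quick store north north M => store store store quick store north north store quick store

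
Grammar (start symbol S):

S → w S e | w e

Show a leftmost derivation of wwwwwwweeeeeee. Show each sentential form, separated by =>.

S => wSe   [S → w S e]
wSe => wwSee   [S → w S e]
wwSee => wwwSeee   [S → w S e]
wwwSeee => wwwwSeeee   [S → w S e]
wwwwSeeee => wwwwwSeeeee   [S → w S e]
wwwwwSeeeee => wwwwwwSeeeeee   [S → w S e]
wwwwwwSeeeeee => wwwwwwweeeeeee   [S → w e]

S=>wSe=>wwSee=>wwwSeee=>wwwwSeeee=>wwwwwSeeeee=>wwwwwwSeeeeee=>wwwwwwweeeeeee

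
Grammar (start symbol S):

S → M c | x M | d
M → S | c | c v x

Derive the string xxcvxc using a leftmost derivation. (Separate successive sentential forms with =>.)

S => Mc   [S → M c]
Mc => Sc   [M → S]
Sc => xMc   [S → x M]
xMc => xSc   [M → S]
xSc => xxMc   [S → x M]
xxMc => xxcvxc   [M → c v x]

S=>Mc=>Sc=>xMc=>xSc=>xxMc=>xxcvxc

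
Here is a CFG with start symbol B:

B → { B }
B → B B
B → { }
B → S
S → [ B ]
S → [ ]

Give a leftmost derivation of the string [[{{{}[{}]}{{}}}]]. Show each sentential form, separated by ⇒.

B ⇒ S   [B → S]
S ⇒ [B]   [S → [ B ]]
[B] ⇒ [S]   [B → S]
[S] ⇒ [[B]]   [S → [ B ]]
[[B]] ⇒ [[{B}]]   [B → { B }]
[[{B}]] ⇒ [[{BB}]]   [B → B B]
[[{BB}]] ⇒ [[{{B}B}]]   [B → { B }]
[[{{B}B}]] ⇒ [[{{BB}B}]]   [B → B B]
[[{{BB}B}]] ⇒ [[{{{}B}B}]]   [B → { }]
[[{{{}B}B}]] ⇒ [[{{{}S}B}]]   [B → S]
[[{{{}S}B}]] ⇒ [[{{{}[B]}B}]]   [S → [ B ]]
[[{{{}[B]}B}]] ⇒ [[{{{}[{}]}B}]]   [B → { }]
[[{{{}[{}]}B}]] ⇒ [[{{{}[{}]}{B}}]]   [B → { B }]
[[{{{}[{}]}{B}}]] ⇒ [[{{{}[{}]}{{}}}]]   [B → { }]

B ⇒ S ⇒ [B] ⇒ [S] ⇒ [[B]] ⇒ [[{B}]] ⇒ [[{BB}]] ⇒ [[{{B}B}]] ⇒ [[{{BB}B}]] ⇒ [[{{{}B}B}]] ⇒ [[{{{}S}B}]] ⇒ [[{{{}[B]}B}]] ⇒ [[{{{}[{}]}B}]] ⇒ [[{{{}[{}]}{B}}]] ⇒ [[{{{}[{}]}{{}}}]]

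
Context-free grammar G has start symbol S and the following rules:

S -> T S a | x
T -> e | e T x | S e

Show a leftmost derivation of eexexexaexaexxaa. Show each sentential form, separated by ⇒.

S ⇒ TSa   [S -> T S a]
TSa ⇒ eTxSa   [T -> e T x]
eTxSa ⇒ eexSa   [T -> e]
eexSa ⇒ eexTSaa   [S -> T S a]
eexTSaa ⇒ eexeTxSaa   [T -> e T x]
eexeTxSaa ⇒ eexeSexSaa   [T -> S e]
eexeSexSaa ⇒ eexeTSaexSaa   [S -> T S a]
eexeTSaexSaa ⇒ eexeSeSaexSaa   [T -> S e]
eexeSeSaexSaa ⇒ eexeTSaeSaexSaa   [S -> T S a]
eexeTSaeSaexSaa ⇒ eexeSeSaeSaexSaa   [T -> S e]
eexeSeSaeSaexSaa ⇒ eexexeSaeSaexSaa   [S -> x]
eexexeSaeSaexSaa ⇒ eexexexaeSaexSaa   [S -> x]
eexexexaeSaexSaa ⇒ eexexexaexaexSaa   [S -> x]
eexexexaexaexSaa ⇒ eexexexaexaexxaa   [S -> x]

S ⇒ TSa ⇒ eTxSa ⇒ eexSa ⇒ eexTSaa ⇒ eexeTxSaa ⇒ eexeSexSaa ⇒ eexeTSaexSaa ⇒ eexeSeSaexSaa ⇒ eexeTSaeSaexSaa ⇒ eexeSeSaeSaexSaa ⇒ eexexeSaeSaexSaa ⇒ eexexexaeSaexSaa ⇒ eexexexaexaexSaa ⇒ eexexexaexaexxaa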